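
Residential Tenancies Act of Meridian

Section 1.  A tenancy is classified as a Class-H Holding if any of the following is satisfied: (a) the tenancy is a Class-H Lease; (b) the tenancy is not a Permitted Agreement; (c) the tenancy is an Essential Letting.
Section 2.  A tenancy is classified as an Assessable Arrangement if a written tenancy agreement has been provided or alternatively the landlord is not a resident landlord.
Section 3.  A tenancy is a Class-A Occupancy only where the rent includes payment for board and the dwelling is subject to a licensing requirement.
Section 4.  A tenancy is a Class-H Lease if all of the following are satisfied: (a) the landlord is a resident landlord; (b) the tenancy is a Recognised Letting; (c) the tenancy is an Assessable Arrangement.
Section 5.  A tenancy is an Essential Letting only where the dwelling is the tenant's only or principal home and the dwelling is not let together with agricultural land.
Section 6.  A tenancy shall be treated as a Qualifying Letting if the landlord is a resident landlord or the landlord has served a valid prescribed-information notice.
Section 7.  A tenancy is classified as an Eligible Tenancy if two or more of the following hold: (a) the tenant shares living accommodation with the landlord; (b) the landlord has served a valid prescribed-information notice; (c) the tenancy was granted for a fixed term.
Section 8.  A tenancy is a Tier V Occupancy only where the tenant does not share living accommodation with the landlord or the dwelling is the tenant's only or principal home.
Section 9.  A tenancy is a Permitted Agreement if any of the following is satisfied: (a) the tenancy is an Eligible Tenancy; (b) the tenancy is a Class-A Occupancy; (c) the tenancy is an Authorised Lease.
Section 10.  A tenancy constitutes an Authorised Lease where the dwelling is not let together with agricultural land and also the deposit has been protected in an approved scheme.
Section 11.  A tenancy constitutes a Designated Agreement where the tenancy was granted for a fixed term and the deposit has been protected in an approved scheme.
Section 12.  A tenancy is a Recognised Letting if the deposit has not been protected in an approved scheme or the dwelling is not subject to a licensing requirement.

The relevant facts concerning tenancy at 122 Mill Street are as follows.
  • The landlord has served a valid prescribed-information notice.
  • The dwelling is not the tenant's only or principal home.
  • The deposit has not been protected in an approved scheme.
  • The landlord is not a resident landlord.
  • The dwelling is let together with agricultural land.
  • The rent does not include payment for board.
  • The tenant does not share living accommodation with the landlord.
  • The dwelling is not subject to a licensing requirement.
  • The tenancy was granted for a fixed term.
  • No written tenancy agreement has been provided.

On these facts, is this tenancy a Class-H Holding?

Under section 12: the deposit has not been protected in an approved scheme? yes; or the dwelling is not subject to a licensing requirement? yes. So the tenancy is a Recognised Letting.
Under section 2: a written tenancy agreement has been provided? no; or the landlord is not a resident landlord? yes. So the tenancy is an Assessable Arrangement.
Under section 4: the landlord is a resident landlord? no; and Recognised Letting (section 12)? yes; and Assessable Arrangement (section 2)? yes. So the tenancy is not a Class-H Lease.
Under section 7: the tenant shares living accommodation with the landlord? no; the landlord has served a valid prescribed-information notice? yes; the tenancy was granted for a fixed term? yes — 2 of 3 hold (need ≥2) → satisfied.
Under section 3: the rent includes payment for board? no; and the dwelling is subject to a licensing requirement? no. So the tenancy is not a Class-A Occupancy.
Under section 10: the dwelling is not let together with agricultural land? no; and the deposit has been protected in an approved scheme? no. So the tenancy is not an Authorised Lease.
Under section 9: Eligible Tenancy (section 7)? yes; or Class-A Occupancy (section 3)? no; or Authorised Lease (section 10)? no. So the tenancy is a Permitted Agreement.
Under section 5: the dwelling is the tenant's only or principal home? no; and the dwelling is not let together with agricultural land? no. So the tenancy is not an Essential Letting.
Under section 1: Class-H Lease (section 4)? no; or not a Permitted Agreement (section 9)? no; or Essential Letting (section 5)? no. So the tenancy is not a Class-H Holding.

No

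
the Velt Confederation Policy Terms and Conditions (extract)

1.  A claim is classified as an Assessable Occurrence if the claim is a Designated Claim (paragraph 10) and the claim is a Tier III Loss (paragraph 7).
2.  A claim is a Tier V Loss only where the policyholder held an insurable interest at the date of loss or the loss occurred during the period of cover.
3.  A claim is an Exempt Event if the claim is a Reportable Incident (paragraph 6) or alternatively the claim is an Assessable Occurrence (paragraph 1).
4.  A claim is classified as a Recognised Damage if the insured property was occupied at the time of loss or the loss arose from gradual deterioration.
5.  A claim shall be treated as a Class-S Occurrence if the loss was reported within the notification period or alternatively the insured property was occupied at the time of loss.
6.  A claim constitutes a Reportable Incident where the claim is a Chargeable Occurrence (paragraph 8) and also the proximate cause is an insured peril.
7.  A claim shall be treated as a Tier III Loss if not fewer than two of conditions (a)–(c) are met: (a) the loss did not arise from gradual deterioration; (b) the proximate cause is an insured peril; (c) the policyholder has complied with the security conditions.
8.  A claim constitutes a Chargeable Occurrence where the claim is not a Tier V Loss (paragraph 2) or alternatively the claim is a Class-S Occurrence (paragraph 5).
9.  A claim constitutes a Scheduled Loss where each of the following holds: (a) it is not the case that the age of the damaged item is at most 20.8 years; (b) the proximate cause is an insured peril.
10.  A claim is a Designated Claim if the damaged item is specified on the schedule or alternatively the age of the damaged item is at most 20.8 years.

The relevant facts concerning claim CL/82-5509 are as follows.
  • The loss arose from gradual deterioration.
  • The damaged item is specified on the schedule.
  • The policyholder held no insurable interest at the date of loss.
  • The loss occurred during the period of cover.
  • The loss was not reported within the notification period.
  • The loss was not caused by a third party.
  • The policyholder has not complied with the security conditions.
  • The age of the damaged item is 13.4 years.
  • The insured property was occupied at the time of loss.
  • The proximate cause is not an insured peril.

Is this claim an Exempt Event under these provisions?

No

paragraph 2 — Tier V Loss: [the policyholder held an insurable interest at the date of loss? no] OR [the loss occurred during the period of cover? yes] → satisfied.
paragraph 5 — Class-S Occurrence: [the loss was reported within the notification period? no] OR [the insured property was occupied at the time of loss? yes] → satisfied.
paragraph 8 — Chargeable Occurrence: [not a Tier V Loss (paragraph 2)? no] OR [Class-S Occurrence (paragraph 5)? yes] → satisfied.
paragraph 6 — Reportable Incident: [Chargeable Occurrence (paragraph 8)? yes] AND [the proximate cause is an insured peril? no] → not satisfied.
paragraph 10 — Designated Claim: [the damaged item is specified on the schedule? yes] OR [age of the damaged item: 13.4 years ≤ 20.8 years? yes] → satisfied.
paragraph 7 — Tier III Loss: the loss did not arise from gradual deterioration? no; the proximate cause is an insured peril? no; the policyholder has complied with the security conditions? no — 0 of 3 hold (need ≥2) → not satisfied.
paragraph 1 — Assessable Occurrence: [Designated Claim (paragraph 10)? yes] AND [Tier III Loss (paragraph 7)? no] → not satisfied.
paragraph 3 — Exempt Event: [Reportable Incident (paragraph 6)? no] OR [Assessable Occurrence (paragraph 1)? no] → not satisfied.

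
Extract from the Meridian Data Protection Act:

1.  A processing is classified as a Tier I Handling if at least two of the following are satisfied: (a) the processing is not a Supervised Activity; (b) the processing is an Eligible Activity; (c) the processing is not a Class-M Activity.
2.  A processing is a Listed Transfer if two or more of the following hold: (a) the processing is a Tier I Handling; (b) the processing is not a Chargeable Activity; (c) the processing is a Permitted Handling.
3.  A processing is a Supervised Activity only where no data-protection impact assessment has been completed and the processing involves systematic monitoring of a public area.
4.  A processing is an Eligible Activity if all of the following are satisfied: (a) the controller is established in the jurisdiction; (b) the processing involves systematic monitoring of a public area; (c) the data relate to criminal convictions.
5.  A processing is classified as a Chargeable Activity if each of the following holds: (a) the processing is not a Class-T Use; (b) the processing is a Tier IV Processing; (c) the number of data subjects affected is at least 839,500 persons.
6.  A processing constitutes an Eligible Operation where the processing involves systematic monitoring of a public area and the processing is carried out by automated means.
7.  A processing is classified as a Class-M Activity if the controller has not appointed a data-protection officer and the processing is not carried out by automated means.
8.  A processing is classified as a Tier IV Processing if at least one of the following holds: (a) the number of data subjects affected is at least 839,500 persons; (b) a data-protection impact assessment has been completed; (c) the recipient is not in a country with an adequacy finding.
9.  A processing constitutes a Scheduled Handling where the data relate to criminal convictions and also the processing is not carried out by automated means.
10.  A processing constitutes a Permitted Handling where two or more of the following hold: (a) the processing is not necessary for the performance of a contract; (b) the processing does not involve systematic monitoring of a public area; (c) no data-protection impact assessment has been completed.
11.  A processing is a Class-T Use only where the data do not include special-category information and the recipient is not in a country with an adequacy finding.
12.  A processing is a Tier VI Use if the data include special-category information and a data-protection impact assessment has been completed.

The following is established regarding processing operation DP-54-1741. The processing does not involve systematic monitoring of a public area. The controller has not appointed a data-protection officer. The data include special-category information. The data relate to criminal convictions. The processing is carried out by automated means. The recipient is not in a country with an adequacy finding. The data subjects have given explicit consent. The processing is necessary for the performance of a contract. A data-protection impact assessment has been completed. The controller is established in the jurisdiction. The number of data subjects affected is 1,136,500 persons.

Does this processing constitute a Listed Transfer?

No

Under paragraph 3: no data-protection impact assessment has been completed? no; and the processing involves systematic monitoring of a public area? no. So the processing is not a Supervised Activity.
Under paragraph 4: the controller is established in the jurisdiction? yes; and the processing involves systematic monitoring of a public area? no; and the data relate to criminal convictions? yes. So the processing is not an Eligible Activity.
Under paragraph 7: the controller has not appointed a data-protection officer? yes; and the processing is not carried out by automated means? no. So the processing is not a Class-M Activity.
Under paragraph 1: not a Supervised Activity (paragraph 3)? yes; Eligible Activity (paragraph 4)? no; not a Class-M Activity (paragraph 7)? yes — 2 of 3 hold (need ≥2) → satisfied.
Under paragraph 11: the data do not include special-category information? no; and the recipient is not in a country with an adequacy finding? yes. So the processing is not a Class-T Use.
Under paragraph 8: number of data subjects affected: 1,136,500 persons ≥ 839,500 persons? yes; or a data-protection impact assessment has been completed? yes; or the recipient is not in a country with an adequacy finding? yes. So the processing is a Tier IV Processing.
Under paragraph 5: not a Class-T Use (paragraph 11)? yes; and Tier IV Processing (paragraph 8)? yes; and number of data subjects affected: 1,136,500 persons ≥ 839,500 persons? yes. So the processing is a Chargeable Activity.
Under paragraph 10: the processing is not necessary for the performance of a contract? no; the processing does not involve systematic monitoring of a public area? yes; no data-protection impact assessment has been completed? no — 1 of 3 hold (need ≥2) → not satisfied.
Under paragraph 2: Tier I Handling (paragraph 1)? yes; not a Chargeable Activity (paragraph 5)? no; Permitted Handling (paragraph 10)? no — 1 of 3 hold (need ≥2) → not satisfied.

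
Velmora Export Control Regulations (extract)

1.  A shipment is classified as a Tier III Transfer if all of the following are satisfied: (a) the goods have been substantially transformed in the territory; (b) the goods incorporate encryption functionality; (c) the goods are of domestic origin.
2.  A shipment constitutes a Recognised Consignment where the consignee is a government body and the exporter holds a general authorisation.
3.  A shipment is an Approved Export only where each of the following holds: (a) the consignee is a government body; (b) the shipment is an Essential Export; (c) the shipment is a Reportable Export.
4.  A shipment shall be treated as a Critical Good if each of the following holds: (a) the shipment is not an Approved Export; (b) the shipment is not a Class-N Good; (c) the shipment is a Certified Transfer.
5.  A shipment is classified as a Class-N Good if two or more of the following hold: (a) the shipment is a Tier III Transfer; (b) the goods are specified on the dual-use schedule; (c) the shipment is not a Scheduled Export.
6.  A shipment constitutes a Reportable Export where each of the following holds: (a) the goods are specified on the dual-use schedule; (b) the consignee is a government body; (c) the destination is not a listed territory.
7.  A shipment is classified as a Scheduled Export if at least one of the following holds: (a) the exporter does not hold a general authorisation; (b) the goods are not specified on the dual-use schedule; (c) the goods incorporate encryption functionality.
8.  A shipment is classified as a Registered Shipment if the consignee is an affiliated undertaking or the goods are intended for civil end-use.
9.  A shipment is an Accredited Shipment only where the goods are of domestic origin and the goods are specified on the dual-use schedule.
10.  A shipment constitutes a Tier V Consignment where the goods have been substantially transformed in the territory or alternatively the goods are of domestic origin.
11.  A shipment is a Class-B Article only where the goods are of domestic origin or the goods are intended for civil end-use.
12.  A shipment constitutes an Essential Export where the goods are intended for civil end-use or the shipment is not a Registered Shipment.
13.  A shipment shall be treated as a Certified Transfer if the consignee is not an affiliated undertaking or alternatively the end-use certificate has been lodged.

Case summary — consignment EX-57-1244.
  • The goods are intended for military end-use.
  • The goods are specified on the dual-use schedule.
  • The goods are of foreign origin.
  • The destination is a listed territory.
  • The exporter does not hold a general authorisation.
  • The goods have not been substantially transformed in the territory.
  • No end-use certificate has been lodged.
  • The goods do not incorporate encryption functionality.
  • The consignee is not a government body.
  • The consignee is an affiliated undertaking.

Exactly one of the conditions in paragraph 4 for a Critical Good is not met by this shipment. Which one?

Certified Transfer

Under paragraph 8: the consignee is an affiliated undertaking? yes; or the goods are intended for civil end-use? no. So the shipment is a Registered Shipment.
Under paragraph 12: the goods are intended for civil end-use? no; or not a Registered Shipment (paragraph 8)? no. So the shipment is not an Essential Export.
Under paragraph 6: the goods are specified on the dual-use schedule? yes; and the consignee is a government body? no; and the destination is not a listed territory? no. So the shipment is not a Reportable Export.
Under paragraph 3: the consignee is a government body? no; and Essential Export (paragraph 12)? no; and Reportable Export (paragraph 6)? no. So the shipment is not an Approved Export.
Under paragraph 1: the goods have been substantially transformed in the territory? no; and the goods incorporate encryption functionality? no; and the goods are of domestic origin? no. So the shipment is not a Tier III Transfer.
Under paragraph 7: the exporter does not hold a general authorisation? yes; or the goods are not specified on the dual-use schedule? no; or the goods incorporate encryption functionality? no. So the shipment is a Scheduled Export.
Under paragraph 5: Tier III Transfer (paragraph 1)? no; the goods are specified on the dual-use schedule? yes; not a Scheduled Export (paragraph 7)? no — 1 of 3 hold (need ≥2) → not satisfied.
Under paragraph 13: the consignee is not an affiliated undertaking? no; or the end-use certificate has been lodged? no. So the shipment is not a Certified Transfer.
Under paragraph 4: not an Approved Export (paragraph 3)? yes; and not a Class-N Good (paragraph 5)? yes; and Certified Transfer (paragraph 13)? no. So the shipment is not a Critical Good.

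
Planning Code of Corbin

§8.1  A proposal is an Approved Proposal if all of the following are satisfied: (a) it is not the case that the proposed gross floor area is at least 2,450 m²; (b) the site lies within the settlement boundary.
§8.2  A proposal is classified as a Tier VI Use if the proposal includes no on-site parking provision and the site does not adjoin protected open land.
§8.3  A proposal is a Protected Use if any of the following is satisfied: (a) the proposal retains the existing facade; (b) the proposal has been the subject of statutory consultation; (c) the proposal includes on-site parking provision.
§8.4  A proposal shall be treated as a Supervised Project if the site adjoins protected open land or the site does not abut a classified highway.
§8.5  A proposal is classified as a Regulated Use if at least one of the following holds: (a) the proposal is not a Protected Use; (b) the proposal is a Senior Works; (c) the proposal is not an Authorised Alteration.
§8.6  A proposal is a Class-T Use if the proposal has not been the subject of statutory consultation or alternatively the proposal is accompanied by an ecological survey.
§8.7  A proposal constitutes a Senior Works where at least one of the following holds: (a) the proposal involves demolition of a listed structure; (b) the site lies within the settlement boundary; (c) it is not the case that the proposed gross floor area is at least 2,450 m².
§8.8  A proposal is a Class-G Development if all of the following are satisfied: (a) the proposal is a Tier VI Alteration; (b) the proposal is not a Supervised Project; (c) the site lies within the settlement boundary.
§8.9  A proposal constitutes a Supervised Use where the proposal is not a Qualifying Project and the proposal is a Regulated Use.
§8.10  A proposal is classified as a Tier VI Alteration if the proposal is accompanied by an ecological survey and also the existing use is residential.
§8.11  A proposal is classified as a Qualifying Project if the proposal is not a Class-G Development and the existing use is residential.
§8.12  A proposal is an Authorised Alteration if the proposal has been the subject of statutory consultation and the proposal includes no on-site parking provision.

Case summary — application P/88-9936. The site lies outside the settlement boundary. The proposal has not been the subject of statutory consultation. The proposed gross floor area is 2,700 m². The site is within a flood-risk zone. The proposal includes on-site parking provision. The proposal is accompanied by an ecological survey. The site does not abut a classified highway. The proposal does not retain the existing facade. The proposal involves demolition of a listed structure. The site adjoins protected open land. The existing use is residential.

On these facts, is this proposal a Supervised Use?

No

Under §8.10: the proposal is accompanied by an ecological survey? yes; and the existing use is residential? yes. So the proposal is a Tier VI Alteration.
Under §8.4: the site adjoins protected open land? yes; or the site does not abut a classified highway? yes. So the proposal is a Supervised Project.
Under §8.8: Tier VI Alteration (§8.10)? yes; and not a Supervised Project (§8.4)? no; and the site lies within the settlement boundary? no. So the proposal is not a Class-G Development.
Under §8.11: not a Class-G Development (§8.8)? yes; and the existing use is residential? yes. So the proposal is a Qualifying Project.
Under §8.3: the proposal retains the existing facade? no; or the proposal has been the subject of statutory consultation? no; or the proposal includes on-site parking provision? yes. So the proposal is a Protected Use.
Under §8.7: the proposal involves demolition of a listed structure? yes; or the site lies within the settlement boundary? no; or proposed gross floor area: 2,700 m² ≥ 2,450 m²? yes, so negated condition no. So the proposal is a Senior Works.
Under §8.12: the proposal has been the subject of statutory consultation? no; and the proposal includes no on-site parking provision? no. So the proposal is not an Authorised Alteration.
Under §8.5: not a Protected Use (§8.3)? no; or Senior Works (§8.7)? yes; or not an Authorised Alteration (§8.12)? yes. So the proposal is a Regulated Use.
Under §8.9: not a Qualifying Project (§8.11)? no; and Regulated Use (§8.5)? yes. So the proposal is not a Supervised Use.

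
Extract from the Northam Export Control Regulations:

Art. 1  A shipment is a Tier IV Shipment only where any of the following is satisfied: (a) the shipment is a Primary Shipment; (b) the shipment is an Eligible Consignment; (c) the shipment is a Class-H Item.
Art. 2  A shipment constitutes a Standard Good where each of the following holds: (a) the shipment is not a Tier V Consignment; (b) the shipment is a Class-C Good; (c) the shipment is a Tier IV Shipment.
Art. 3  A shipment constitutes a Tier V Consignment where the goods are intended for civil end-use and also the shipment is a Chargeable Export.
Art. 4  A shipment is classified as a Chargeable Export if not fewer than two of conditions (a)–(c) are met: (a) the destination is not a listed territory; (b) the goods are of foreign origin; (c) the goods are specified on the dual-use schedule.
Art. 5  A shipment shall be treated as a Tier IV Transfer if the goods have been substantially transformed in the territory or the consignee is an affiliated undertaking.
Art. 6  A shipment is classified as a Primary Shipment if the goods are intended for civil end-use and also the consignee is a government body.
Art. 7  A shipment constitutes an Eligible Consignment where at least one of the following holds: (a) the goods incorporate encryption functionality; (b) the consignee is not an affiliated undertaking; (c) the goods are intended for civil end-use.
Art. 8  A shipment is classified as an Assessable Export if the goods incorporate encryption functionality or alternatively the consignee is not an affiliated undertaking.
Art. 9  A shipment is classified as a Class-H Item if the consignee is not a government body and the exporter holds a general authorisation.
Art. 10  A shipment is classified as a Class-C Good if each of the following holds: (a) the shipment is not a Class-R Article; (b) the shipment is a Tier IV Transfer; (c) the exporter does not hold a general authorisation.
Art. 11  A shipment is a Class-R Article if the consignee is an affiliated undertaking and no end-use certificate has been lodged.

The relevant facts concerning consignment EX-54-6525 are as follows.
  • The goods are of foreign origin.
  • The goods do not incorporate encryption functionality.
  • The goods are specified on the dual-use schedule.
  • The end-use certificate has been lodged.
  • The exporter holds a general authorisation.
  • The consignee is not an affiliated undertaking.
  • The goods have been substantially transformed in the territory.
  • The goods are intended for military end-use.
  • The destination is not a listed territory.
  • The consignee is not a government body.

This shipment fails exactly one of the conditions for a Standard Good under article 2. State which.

Under article 4: the destination is not a listed territory? yes; the goods are of foreign origin? yes; the goods are specified on the dual-use schedule? yes — 3 of 3 hold (need ≥2) → satisfied.
Under article 3: the goods are intended for civil end-use? no; and Chargeable Export (article 4)? yes. So the shipment is not a Tier V Consignment.
Under article 11: the consignee is an affiliated undertaking? no; and no end-use certificate has been lodged? no. So the shipment is not a Class-R Article.
Under article 5: the goods have been substantially transformed in the territory? yes; or the consignee is an affiliated undertaking? no. So the shipment is a Tier IV Transfer.
Under article 10: not a Class-R Article (article 11)? yes; and Tier IV Transfer (article 5)? yes; and the exporter does not hold a general authorisation? no. So the shipment is not a Class-C Good.
Under article 6: the goods are intended for civil end-use? no; and the consignee is a government body? no. So the shipment is not a Primary Shipment.
Under article 7: the goods incorporate encryption functionality? no; or the consignee is not an affiliated undertaking? yes; or the goods are intended for civil end-use? no. So the shipment is an Eligible Consignment.
Under article 9: the consignee is not a government body? yes; and the exporter holds a general authorisation? yes. So the shipment is a Class-H Item.
Under article 1: Primary Shipment (article 6)? no; or Eligible Consignment (article 7)? yes; or Class-H Item (article 9)? yes. So the shipment is a Tier IV Shipment.
Under article 2: not a Tier V Consignment (article 3)? yes; and Class-C Good (article 10)? no; and Tier IV Shipment (article 1)? yes. So the shipment is not a Standard Good.

Class-C Good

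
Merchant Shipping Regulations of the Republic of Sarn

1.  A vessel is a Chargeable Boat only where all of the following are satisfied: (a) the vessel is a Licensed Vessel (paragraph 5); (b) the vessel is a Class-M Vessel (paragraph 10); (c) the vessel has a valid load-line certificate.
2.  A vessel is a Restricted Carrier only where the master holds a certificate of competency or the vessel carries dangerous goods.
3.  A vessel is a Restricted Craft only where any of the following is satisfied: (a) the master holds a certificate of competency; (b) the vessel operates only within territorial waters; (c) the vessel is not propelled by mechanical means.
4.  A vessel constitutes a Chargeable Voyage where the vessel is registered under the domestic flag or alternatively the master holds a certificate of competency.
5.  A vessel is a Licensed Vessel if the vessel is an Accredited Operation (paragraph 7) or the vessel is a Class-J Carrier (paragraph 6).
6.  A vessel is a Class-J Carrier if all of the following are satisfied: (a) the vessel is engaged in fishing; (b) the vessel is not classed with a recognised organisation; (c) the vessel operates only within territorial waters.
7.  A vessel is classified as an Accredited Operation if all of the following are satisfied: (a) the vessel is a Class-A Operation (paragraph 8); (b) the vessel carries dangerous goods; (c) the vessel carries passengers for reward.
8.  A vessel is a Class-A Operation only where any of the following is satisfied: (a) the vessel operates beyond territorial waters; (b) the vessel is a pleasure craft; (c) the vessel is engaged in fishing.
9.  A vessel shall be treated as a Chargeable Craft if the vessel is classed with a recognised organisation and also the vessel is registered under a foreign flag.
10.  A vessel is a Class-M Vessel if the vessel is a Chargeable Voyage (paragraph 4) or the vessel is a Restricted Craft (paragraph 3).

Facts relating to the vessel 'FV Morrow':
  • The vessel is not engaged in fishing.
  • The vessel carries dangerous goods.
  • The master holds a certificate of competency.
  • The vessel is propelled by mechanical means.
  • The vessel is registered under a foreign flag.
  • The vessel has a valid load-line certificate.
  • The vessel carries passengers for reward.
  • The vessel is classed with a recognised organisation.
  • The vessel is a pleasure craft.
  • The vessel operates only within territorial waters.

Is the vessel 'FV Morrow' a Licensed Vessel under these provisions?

Yes

paragraph 8 — Class-A Operation: [the vessel operates beyond territorial waters? no] OR [the vessel is a pleasure craft? yes] OR [the vessel is engaged in fishing? no] → satisfied.
paragraph 7 — Accredited Operation: [Class-A Operation (paragraph 8)? yes] AND [the vessel carries dangerous goods? yes] AND [the vessel carries passengers for reward? yes] → satisfied.
paragraph 6 — Class-J Carrier: [the vessel is engaged in fishing? no] AND [the vessel is not classed with a recognised organisation? no] AND [the vessel operates only within territorial waters? yes] → not satisfied.
paragraph 5 — Licensed Vessel: [Accredited Operation (paragraph 7)? yes] OR [Class-J Carrier (paragraph 6)? no] → satisfied.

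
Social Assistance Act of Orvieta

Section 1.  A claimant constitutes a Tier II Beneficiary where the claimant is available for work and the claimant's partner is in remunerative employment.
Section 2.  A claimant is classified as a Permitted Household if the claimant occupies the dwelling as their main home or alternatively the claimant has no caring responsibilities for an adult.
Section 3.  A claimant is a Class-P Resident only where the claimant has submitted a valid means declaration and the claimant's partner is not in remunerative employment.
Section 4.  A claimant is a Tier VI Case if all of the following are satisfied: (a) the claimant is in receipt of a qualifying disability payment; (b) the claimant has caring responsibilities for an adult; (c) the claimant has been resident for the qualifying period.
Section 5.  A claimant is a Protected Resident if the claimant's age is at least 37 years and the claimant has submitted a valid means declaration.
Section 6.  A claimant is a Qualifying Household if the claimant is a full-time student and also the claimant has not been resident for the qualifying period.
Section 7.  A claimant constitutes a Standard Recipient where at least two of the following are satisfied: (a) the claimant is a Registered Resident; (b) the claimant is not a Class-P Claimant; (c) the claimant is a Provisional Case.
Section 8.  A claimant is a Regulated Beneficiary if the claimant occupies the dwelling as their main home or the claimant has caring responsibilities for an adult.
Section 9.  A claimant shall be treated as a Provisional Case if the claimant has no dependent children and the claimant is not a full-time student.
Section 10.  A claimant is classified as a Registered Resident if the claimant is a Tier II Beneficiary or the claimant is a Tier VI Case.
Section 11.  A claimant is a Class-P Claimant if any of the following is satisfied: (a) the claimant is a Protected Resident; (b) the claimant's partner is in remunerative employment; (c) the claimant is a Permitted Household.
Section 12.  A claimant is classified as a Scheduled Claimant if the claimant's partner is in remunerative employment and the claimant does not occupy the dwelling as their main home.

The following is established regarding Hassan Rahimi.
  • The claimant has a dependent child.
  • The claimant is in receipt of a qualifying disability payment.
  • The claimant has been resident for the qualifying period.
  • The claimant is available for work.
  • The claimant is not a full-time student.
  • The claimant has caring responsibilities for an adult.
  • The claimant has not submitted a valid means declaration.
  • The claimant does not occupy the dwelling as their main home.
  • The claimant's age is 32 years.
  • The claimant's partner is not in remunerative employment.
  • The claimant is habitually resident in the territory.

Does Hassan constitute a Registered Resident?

Yes

section 1 — Tier II Beneficiary: [the claimant is available for work? yes] AND [the claimant's partner is in remunerative employment? no] → not satisfied.
section 4 — Tier VI Case: [the claimant is in receipt of a qualifying disability payment? yes] AND [the claimant has caring responsibilities for an adult? yes] AND [the claimant has been resident for the qualifying period? yes] → satisfied.
section 10 — Registered Resident: [Tier II Beneficiary (section 1)? no] OR [Tier VI Case (section 4)? yes] → satisfied.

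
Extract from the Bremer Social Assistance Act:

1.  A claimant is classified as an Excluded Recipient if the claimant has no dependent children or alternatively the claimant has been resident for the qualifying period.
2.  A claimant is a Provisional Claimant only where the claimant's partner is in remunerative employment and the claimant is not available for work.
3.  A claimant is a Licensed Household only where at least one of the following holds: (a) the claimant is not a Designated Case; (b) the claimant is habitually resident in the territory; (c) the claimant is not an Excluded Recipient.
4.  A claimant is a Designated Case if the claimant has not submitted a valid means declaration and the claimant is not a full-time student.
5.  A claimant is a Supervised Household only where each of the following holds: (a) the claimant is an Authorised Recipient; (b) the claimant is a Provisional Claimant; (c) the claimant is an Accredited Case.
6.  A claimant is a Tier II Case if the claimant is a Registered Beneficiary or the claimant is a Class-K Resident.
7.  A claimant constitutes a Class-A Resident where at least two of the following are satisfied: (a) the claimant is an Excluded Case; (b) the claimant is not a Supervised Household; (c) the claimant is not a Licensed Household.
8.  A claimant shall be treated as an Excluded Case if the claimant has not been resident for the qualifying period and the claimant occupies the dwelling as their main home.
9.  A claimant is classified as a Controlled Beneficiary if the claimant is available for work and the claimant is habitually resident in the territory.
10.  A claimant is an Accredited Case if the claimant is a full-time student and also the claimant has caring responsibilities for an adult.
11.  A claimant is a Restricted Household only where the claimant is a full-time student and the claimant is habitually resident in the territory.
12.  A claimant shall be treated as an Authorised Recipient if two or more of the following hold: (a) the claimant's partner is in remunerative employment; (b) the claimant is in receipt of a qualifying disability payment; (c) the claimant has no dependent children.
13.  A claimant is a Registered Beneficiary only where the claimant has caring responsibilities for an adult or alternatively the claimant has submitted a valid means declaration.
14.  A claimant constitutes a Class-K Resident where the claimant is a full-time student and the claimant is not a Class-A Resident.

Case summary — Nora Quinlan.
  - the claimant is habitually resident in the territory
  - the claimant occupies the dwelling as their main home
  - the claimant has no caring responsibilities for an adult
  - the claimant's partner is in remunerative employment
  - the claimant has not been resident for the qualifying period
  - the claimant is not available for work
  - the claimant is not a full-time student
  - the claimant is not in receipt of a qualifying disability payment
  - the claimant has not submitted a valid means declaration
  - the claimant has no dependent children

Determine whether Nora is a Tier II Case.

paragraph 13 — Registered Beneficiary: [the claimant has caring responsibilities for an adult? no] OR [the claimant has submitted a valid means declaration? no] → not satisfied.
paragraph 8 — Excluded Case: [the claimant has not been resident for the qualifying period? yes] AND [the claimant occupies the dwelling as their main home? yes] → satisfied.
paragraph 12 — Authorised Recipient: the claimant's partner is in remunerative employment? yes; the claimant is in receipt of a qualifying disability payment? no; the claimant has no dependent children? yes — 2 of 3 hold (need ≥2) → satisfied.
paragraph 2 — Provisional Claimant: [the claimant's partner is in remunerative employment? yes] AND [the claimant is not available for work? yes] → satisfied.
paragraph 10 — Accredited Case: [the claimant is a full-time student? no] AND [the claimant has caring responsibilities for an adult? no] → not satisfied.
paragraph 5 — Supervised Household: [Authorised Recipient (paragraph 12)? yes] AND [Provisional Claimant (paragraph 2)? yes] AND [Accredited Case (paragraph 10)? no] → not satisfied.
paragraph 4 — Designated Case: [the claimant has not submitted a valid means declaration? yes] AND [the claimant is not a full-time student? yes] → satisfied.
paragraph 1 — Excluded Recipient: [the claimant has no dependent children? yes] OR [the claimant has been resident for the qualifying period? no] → satisfied.
paragraph 3 — Licensed Household: [not a Designated Case (paragraph 4)? no] OR [the claimant is habitually resident in the territory? yes] OR [not an Excluded Recipient (paragraph 1)? no] → satisfied.
paragraph 7 — Class-A Resident: Excluded Case (paragraph 8)? yes; not a Supervised Household (paragraph 5)? yes; not a Licensed Household (paragraph 3)? no — 2 of 3 hold (need ≥2) → satisfied.
paragraph 14 — Class-K Resident: [the claimant is a full-time student? no] AND [not a Class-A Resident (paragraph 7)? no] → not satisfied.
paragraph 6 — Tier II Case: [Registered Beneficiary (paragraph 13)? no] OR [Class-K Resident (paragraph 14)? no] → not satisfied.

No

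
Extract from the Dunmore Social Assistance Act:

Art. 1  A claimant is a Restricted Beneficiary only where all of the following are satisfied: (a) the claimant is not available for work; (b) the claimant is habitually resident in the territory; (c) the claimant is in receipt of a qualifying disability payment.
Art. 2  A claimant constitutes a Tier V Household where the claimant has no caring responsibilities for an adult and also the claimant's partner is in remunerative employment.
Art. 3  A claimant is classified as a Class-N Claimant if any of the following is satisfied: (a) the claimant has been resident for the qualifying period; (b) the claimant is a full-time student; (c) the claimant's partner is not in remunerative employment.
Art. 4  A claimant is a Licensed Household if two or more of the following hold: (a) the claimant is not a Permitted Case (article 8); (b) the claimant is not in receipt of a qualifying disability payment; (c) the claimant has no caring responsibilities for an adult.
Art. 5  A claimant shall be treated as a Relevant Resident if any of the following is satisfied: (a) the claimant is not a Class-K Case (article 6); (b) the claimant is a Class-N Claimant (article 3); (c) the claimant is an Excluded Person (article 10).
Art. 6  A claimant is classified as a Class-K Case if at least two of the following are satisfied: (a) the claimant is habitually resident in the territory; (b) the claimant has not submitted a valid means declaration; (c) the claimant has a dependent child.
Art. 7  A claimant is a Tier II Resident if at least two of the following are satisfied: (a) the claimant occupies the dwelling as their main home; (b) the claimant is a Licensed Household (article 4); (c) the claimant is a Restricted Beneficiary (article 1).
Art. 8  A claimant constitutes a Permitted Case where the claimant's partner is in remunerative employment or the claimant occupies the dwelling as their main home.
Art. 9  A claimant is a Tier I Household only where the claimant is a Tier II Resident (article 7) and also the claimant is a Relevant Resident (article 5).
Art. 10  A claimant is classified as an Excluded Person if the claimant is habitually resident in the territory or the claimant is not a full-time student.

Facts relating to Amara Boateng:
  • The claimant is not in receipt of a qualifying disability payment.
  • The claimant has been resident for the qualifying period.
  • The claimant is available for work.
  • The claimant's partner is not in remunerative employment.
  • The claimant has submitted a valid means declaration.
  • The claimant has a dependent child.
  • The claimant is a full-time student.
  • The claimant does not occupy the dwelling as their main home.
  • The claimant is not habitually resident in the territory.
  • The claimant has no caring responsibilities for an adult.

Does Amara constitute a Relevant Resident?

article 6 — Class-K Case: the claimant is habitually resident in the territory? no; the claimant has not submitted a valid means declaration? no; the claimant has a dependent child? yes — 1 of 3 hold (need ≥2) → not satisfied.
article 3 — Class-N Claimant: [the claimant has been resident for the qualifying period? yes] OR [the claimant is a full-time student? yes] OR [the claimant's partner is not in remunerative employment? yes] → satisfied.
article 10 — Excluded Person: [the claimant is habitually resident in the territory? no] OR [the claimant is not a full-time student? no] → not satisfied.
article 5 — Relevant Resident: [not a Class-K Case (article 6)? yes] OR [Class-N Claimant (article 3)? yes] OR [Excluded Person (article 10)? no] → satisfied.

Yes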